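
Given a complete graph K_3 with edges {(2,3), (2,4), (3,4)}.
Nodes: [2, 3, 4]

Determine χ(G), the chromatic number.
χ(G) = 3

Clique number ω(G) = 3 (lower bound: χ ≥ ω).
The clique on [2, 3, 4] has size 3, forcing χ ≥ 3, and the coloring below uses 3 colors, so χ(G) = 3.
A valid 3-coloring: color 1: [4]; color 2: [2]; color 3: [3].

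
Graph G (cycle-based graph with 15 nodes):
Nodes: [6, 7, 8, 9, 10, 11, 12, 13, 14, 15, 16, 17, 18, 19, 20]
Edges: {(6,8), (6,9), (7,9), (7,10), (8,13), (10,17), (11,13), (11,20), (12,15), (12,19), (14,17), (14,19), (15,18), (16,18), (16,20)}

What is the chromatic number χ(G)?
Clique number ω(G) = 2 (lower bound: χ ≥ ω).
Odd cycle [10, 17, 14, 19, 12, 15, 18, 16, 20, 11, 13, 8, 6, 9, 7] needs 3 colors (χ ≥ 3).
The coloring below uses 3 colors, so χ(G) = 3.
A valid 3-coloring: color 1: [9, 10, 12, 13, 14, 18, 20]; color 2: [7, 8, 11, 15, 16, 17, 19]; color 3: [6].

χ(G) = 3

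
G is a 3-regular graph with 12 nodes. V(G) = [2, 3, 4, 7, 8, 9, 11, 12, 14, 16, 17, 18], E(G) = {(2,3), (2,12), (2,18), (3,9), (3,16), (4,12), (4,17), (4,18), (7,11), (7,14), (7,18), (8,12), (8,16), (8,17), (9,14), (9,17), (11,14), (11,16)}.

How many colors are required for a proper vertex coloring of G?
χ(G) = 3

Clique number ω(G) = 3 (lower bound: χ ≥ ω).
The clique on [7, 11, 14] has size 3, forcing χ ≥ 3, and the coloring below uses 3 colors, so χ(G) = 3.
A valid 3-coloring: color 1: [12, 14, 16, 17, 18]; color 2: [2, 4, 7, 8, 9]; color 3: [3, 11].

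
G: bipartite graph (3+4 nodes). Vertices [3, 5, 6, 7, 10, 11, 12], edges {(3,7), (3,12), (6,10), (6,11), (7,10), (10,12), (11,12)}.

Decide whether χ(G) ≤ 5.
A valid 5-coloring: color 1: [5, 6, 7, 12]; color 2: [3, 10, 11].
(χ(G) = 2 ≤ 5.)

Yes, G is 5-colorable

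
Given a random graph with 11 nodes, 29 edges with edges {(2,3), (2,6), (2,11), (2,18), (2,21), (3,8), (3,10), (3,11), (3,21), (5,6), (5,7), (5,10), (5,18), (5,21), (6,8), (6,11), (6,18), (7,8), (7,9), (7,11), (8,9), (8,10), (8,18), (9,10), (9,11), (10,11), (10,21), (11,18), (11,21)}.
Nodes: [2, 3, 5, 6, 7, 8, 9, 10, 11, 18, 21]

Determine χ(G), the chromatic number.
Clique number ω(G) = 4 (lower bound: χ ≥ ω).
The clique on [2, 6, 11, 18] has size 4, forcing χ ≥ 4, and the coloring below uses 4 colors, so χ(G) = 4.
A valid 4-coloring: color 1: [5, 8, 11]; color 2: [2, 7, 10]; color 3: [3, 9, 18]; color 4: [6, 21].

χ(G) = 4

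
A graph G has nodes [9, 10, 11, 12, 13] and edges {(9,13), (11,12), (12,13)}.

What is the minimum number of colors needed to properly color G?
Clique number ω(G) = 2 (lower bound: χ ≥ ω).
The graph is bipartite (no odd cycle), so 2 colors suffice: χ(G) = 2.
A valid 2-coloring: color 1: [10, 11, 13]; color 2: [9, 12].

χ(G) = 2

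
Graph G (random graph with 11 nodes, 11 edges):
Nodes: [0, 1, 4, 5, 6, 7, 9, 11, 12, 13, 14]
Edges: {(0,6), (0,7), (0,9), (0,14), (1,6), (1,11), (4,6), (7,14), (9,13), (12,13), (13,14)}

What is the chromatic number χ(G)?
χ(G) = 3

Clique number ω(G) = 3 (lower bound: χ ≥ ω).
The clique on [0, 7, 14] has size 3, forcing χ ≥ 3, and the coloring below uses 3 colors, so χ(G) = 3.
A valid 3-coloring: color 1: [0, 1, 4, 5, 13]; color 2: [6, 9, 11, 12, 14]; color 3: [7].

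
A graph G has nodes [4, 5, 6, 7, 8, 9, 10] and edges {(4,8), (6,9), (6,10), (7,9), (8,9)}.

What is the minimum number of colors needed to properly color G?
χ(G) = 2

Clique number ω(G) = 2 (lower bound: χ ≥ ω).
The graph is bipartite (no odd cycle), so 2 colors suffice: χ(G) = 2.
A valid 2-coloring: color 1: [4, 5, 9, 10]; color 2: [6, 7, 8].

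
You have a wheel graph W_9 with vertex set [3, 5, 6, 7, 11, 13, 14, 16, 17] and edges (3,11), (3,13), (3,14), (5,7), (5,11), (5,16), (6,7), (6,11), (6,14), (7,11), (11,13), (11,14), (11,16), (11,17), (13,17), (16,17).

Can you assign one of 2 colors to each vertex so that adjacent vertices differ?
No, G is not 2-colorable

The clique on vertices [3, 11, 13] has size 3 > 2, so it alone needs 3 colors.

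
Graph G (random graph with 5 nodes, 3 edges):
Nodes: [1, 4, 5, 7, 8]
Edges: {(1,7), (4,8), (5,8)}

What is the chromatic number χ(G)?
χ(G) = 2

Clique number ω(G) = 2 (lower bound: χ ≥ ω).
The graph is bipartite (no odd cycle), so 2 colors suffice: χ(G) = 2.
A valid 2-coloring: color 1: [1, 8]; color 2: [4, 5, 7].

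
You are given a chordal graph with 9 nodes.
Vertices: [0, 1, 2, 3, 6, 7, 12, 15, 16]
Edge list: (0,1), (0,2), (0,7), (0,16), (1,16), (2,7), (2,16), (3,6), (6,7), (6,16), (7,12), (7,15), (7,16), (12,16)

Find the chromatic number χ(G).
Clique number ω(G) = 4 (lower bound: χ ≥ ω).
The clique on [0, 2, 7, 16] has size 4, forcing χ ≥ 4, and the coloring below uses 4 colors, so χ(G) = 4.
A valid 4-coloring: color 1: [1, 3, 7]; color 2: [15, 16]; color 3: [0, 6, 12]; color 4: [2].

χ(G) = 4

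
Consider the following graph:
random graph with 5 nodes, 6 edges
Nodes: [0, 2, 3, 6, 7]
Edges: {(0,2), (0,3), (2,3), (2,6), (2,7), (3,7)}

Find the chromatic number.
Clique number ω(G) = 3 (lower bound: χ ≥ ω).
The clique on [0, 2, 3] has size 3, forcing χ ≥ 3, and the coloring below uses 3 colors, so χ(G) = 3.
A valid 3-coloring: color 1: [2]; color 2: [3, 6]; color 3: [0, 7].

χ(G) = 3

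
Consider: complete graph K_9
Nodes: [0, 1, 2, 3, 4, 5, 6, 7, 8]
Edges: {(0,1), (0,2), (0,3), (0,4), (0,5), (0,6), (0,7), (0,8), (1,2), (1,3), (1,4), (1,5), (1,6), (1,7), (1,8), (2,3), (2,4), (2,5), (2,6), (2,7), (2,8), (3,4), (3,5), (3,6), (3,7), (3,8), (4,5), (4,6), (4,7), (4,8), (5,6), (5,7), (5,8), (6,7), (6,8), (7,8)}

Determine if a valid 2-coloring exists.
The clique on vertices [0, 1, 2, 3, 4, 5, 6, 7, 8] has size 9 > 2, so it alone needs 9 colors.

No, G is not 2-colorable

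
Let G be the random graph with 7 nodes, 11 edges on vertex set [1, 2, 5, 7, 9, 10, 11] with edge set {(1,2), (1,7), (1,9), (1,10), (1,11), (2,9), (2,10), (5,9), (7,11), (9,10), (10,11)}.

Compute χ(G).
χ(G) = 4

Clique number ω(G) = 4 (lower bound: χ ≥ ω).
The clique on [1, 2, 9, 10] has size 4, forcing χ ≥ 4, and the coloring below uses 4 colors, so χ(G) = 4.
A valid 4-coloring: color 1: [1, 5]; color 2: [9, 11]; color 3: [7, 10]; color 4: [2].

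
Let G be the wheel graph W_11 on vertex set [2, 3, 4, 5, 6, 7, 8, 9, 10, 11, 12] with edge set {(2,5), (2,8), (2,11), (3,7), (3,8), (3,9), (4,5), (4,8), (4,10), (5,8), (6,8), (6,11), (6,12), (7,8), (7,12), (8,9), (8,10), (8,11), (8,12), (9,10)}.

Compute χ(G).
Clique number ω(G) = 3 (lower bound: χ ≥ ω).
The clique on [2, 8, 11] has size 3, forcing χ ≥ 3, and the coloring below uses 3 colors, so χ(G) = 3.
A valid 3-coloring: color 1: [8]; color 2: [3, 5, 10, 11, 12]; color 3: [2, 4, 6, 7, 9].

χ(G) = 3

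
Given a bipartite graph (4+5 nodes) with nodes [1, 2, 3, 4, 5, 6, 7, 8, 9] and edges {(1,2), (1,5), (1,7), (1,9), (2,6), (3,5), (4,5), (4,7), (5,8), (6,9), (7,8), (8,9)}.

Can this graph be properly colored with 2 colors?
A valid 2-coloring: color 1: [2, 5, 7, 9]; color 2: [1, 3, 4, 6, 8].
(χ(G) = 2 ≤ 2.)

Yes, G is 2-colorable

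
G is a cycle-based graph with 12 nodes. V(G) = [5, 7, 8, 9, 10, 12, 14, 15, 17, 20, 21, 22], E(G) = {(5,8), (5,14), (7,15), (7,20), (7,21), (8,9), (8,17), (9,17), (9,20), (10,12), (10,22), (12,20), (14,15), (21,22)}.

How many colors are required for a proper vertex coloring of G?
χ(G) = 3

Clique number ω(G) = 3 (lower bound: χ ≥ ω).
The clique on [8, 9, 17] has size 3, forcing χ ≥ 3, and the coloring below uses 3 colors, so χ(G) = 3.
A valid 3-coloring: color 1: [7, 9, 12, 14, 22]; color 2: [8, 10, 15, 20, 21]; color 3: [5, 17].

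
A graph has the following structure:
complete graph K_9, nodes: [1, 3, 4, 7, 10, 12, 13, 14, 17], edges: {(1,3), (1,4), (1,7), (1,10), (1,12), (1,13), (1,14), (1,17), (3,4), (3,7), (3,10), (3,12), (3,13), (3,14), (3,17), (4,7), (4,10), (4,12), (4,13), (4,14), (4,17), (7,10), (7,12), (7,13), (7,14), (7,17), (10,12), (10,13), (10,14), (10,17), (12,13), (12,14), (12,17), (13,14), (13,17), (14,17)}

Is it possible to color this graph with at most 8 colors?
The clique on vertices [1, 3, 4, 7, 10, 12, 13, 14, 17] has size 9 > 8, so it alone needs 9 colors.

No, G is not 8-colorable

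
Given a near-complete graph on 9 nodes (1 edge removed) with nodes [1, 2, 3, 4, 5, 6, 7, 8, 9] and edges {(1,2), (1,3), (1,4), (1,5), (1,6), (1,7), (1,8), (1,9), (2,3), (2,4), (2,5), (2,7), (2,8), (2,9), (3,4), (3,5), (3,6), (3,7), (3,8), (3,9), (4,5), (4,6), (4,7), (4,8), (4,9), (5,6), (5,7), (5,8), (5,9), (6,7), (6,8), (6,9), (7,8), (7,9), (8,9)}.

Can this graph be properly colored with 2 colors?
No, G is not 2-colorable

The clique on vertices [1, 2, 3, 4, 5, 7, 8, 9] has size 8 > 2, so it alone needs 8 colors.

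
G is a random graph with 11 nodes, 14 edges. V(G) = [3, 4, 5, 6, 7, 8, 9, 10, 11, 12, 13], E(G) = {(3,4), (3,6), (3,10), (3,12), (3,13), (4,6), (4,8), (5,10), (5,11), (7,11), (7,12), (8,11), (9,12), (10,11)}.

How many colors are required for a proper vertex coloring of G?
Clique number ω(G) = 3 (lower bound: χ ≥ ω).
The clique on [3, 4, 6] has size 3, forcing χ ≥ 3, and the coloring below uses 3 colors, so χ(G) = 3.
A valid 3-coloring: color 1: [3, 9, 11]; color 2: [4, 10, 12, 13]; color 3: [5, 6, 7, 8].

χ(G) = 3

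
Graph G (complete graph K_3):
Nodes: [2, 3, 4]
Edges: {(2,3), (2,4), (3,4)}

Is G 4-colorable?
A valid 4-coloring: color 1: [4]; color 2: [2]; color 3: [3].
(χ(G) = 3 ≤ 4.)

Yes, G is 4-colorable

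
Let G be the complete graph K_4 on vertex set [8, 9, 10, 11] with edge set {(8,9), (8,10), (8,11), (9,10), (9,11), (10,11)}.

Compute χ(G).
χ(G) = 4

Clique number ω(G) = 4 (lower bound: χ ≥ ω).
The clique on [8, 9, 10, 11] has size 4, forcing χ ≥ 4, and the coloring below uses 4 colors, so χ(G) = 4.
A valid 4-coloring: color 1: [10]; color 2: [11]; color 3: [9]; color 4: [8].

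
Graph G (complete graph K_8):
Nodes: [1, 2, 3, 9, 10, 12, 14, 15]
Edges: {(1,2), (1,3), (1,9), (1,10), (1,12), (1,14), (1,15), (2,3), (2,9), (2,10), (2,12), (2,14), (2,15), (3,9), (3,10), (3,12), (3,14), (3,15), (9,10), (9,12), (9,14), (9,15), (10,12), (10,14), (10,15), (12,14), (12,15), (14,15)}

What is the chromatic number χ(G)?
χ(G) = 8

Clique number ω(G) = 8 (lower bound: χ ≥ ω).
The clique on [1, 2, 3, 9, 10, 12, 14, 15] has size 8, forcing χ ≥ 8, and the coloring below uses 8 colors, so χ(G) = 8.
A valid 8-coloring: color 1: [12]; color 2: [1]; color 3: [14]; color 4: [2]; color 5: [10]; color 6: [9]; color 7: [15]; color 8: [3].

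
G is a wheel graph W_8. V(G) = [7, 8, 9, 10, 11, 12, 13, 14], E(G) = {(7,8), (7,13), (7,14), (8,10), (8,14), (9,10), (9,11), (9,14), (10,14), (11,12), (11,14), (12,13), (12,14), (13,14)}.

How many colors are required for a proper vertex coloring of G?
χ(G) = 4

Clique number ω(G) = 3 (lower bound: χ ≥ ω).
Odd cycle [13, 7, 8, 10, 9, 11, 12] needs 3 colors (χ ≥ 3).
Vertex 14 is adjacent to every vertex of [7, 8, 9, 10, 11, 12, 13], which already need 3 colors among themselves, so 14 needs a new color (χ ≥ 4).
The coloring below uses 4 colors, so χ(G) = 4.
A valid 4-coloring: color 1: [14]; color 2: [8, 11, 13]; color 3: [7, 10, 12]; color 4: [9].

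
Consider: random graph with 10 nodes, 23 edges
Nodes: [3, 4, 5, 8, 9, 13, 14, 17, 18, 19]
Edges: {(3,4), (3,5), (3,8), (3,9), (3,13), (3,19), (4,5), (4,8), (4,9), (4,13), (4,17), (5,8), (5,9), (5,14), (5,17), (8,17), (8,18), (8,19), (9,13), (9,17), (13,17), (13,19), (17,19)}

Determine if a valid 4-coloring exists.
Yes, G is 4-colorable

A valid 4-coloring: color 1: [3, 14, 17, 18]; color 2: [8, 9]; color 3: [4, 19]; color 4: [5, 13].
(χ(G) = 4 ≤ 4.)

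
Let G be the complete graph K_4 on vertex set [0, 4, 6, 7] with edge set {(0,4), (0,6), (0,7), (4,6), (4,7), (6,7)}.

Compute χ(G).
χ(G) = 4

Clique number ω(G) = 4 (lower bound: χ ≥ ω).
The clique on [0, 4, 6, 7] has size 4, forcing χ ≥ 4, and the coloring below uses 4 colors, so χ(G) = 4.
A valid 4-coloring: color 1: [4]; color 2: [6]; color 3: [0]; color 4: [7].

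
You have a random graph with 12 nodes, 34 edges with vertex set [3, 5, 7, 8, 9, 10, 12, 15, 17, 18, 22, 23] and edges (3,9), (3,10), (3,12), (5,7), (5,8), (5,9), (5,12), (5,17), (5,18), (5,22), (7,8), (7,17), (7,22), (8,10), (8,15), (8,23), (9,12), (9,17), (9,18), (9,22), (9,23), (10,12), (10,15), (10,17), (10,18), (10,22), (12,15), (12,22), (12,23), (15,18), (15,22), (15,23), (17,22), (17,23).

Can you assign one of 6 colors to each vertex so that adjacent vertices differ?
Yes, G is 6-colorable

A valid 6-coloring: color 1: [3, 5, 15]; color 2: [18, 22, 23]; color 3: [7, 9, 10]; color 4: [8, 12, 17].
(χ(G) = 4 ≤ 6.)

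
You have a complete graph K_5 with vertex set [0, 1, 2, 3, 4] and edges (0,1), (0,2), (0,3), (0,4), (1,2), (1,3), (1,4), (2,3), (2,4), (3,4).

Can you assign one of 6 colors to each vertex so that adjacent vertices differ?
A valid 6-coloring: color 1: [4]; color 2: [3]; color 3: [2]; color 4: [0]; color 5: [1].
(χ(G) = 5 ≤ 6.)

Yes, G is 6-colorable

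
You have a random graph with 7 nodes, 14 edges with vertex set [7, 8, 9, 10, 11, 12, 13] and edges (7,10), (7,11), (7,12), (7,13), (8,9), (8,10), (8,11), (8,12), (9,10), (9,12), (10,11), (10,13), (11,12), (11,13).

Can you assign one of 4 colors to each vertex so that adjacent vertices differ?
Yes, G is 4-colorable

A valid 4-coloring: color 1: [10, 12]; color 2: [9, 11]; color 3: [8, 13]; color 4: [7].
(χ(G) = 4 ≤ 4.)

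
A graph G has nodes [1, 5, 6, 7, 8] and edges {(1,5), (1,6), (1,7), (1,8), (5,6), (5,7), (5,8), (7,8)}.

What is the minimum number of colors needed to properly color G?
Clique number ω(G) = 4 (lower bound: χ ≥ ω).
The clique on [1, 5, 7, 8] has size 4, forcing χ ≥ 4, and the coloring below uses 4 colors, so χ(G) = 4.
A valid 4-coloring: color 1: [1]; color 2: [5]; color 3: [6, 8]; color 4: [7].

χ(G) = 4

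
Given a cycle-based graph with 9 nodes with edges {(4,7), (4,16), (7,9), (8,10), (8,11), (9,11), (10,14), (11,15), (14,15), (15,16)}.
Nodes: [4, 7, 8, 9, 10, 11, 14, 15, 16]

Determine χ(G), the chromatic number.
χ(G) = 3

Clique number ω(G) = 2 (lower bound: χ ≥ ω).
Odd cycle [14, 10, 8, 11, 9, 7, 4, 16, 15] needs 3 colors (χ ≥ 3).
The coloring below uses 3 colors, so χ(G) = 3.
A valid 3-coloring: color 1: [4, 9, 10, 15]; color 2: [7, 11, 14, 16]; color 3: [8].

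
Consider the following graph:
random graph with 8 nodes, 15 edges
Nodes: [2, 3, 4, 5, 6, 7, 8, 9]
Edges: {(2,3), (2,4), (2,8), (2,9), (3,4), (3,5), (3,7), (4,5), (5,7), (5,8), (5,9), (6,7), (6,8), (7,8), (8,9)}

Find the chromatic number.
Clique number ω(G) = 3 (lower bound: χ ≥ ω).
The clique on [2, 8, 9] has size 3, forcing χ ≥ 3, and the coloring below uses 3 colors, so χ(G) = 3.
A valid 3-coloring: color 1: [2, 5, 6]; color 2: [3, 8]; color 3: [4, 7, 9].

χ(G) = 3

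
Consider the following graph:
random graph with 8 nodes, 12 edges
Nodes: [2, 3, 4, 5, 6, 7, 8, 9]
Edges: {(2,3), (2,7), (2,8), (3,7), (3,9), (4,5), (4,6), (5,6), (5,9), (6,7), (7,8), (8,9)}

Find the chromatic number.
χ(G) = 3

Clique number ω(G) = 3 (lower bound: χ ≥ ω).
The clique on [4, 5, 6] has size 3, forcing χ ≥ 3, and the coloring below uses 3 colors, so χ(G) = 3.
A valid 3-coloring: color 1: [5, 7]; color 2: [3, 6, 8]; color 3: [2, 4, 9].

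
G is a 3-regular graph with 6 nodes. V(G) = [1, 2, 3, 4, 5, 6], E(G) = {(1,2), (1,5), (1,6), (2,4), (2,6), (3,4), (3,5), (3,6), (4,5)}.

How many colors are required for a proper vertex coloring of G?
Clique number ω(G) = 3 (lower bound: χ ≥ ω).
The clique on [1, 2, 6] has size 3, forcing χ ≥ 3, and the coloring below uses 3 colors, so χ(G) = 3.
A valid 3-coloring: color 1: [5, 6]; color 2: [1, 4]; color 3: [2, 3].

χ(G) = 3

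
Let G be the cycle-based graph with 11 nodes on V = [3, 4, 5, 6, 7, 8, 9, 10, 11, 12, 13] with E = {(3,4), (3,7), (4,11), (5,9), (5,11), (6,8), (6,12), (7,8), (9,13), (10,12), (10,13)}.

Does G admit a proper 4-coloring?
Yes, G is 4-colorable

A valid 4-coloring: color 1: [3, 6, 9, 10, 11]; color 2: [4, 5, 8, 12, 13]; color 3: [7].
(χ(G) = 3 ≤ 4.)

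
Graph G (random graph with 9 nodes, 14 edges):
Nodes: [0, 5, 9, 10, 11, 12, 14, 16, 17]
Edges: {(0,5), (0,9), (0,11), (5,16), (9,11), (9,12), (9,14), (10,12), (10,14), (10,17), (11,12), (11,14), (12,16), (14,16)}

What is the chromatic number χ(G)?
χ(G) = 3

Clique number ω(G) = 3 (lower bound: χ ≥ ω).
The clique on [0, 9, 11] has size 3, forcing χ ≥ 3, and the coloring below uses 3 colors, so χ(G) = 3.
A valid 3-coloring: color 1: [9, 10, 16]; color 2: [5, 11, 17]; color 3: [0, 12, 14].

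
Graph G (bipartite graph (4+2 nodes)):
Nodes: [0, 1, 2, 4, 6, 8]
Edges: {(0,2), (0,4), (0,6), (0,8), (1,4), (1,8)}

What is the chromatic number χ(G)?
χ(G) = 2

Clique number ω(G) = 2 (lower bound: χ ≥ ω).
The graph is bipartite (no odd cycle), so 2 colors suffice: χ(G) = 2.
A valid 2-coloring: color 1: [0, 1]; color 2: [2, 4, 6, 8].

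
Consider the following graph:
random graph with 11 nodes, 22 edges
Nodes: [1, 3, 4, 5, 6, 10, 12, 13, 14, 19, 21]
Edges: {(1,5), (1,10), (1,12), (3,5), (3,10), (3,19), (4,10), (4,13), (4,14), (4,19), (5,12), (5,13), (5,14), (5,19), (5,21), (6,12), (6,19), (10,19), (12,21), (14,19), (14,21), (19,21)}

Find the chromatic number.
χ(G) = 4

Clique number ω(G) = 4 (lower bound: χ ≥ ω).
The clique on [5, 14, 19, 21] has size 4, forcing χ ≥ 4, and the coloring below uses 4 colors, so χ(G) = 4.
A valid 4-coloring: color 1: [4, 5, 6]; color 2: [12, 13, 19]; color 3: [10, 21]; color 4: [1, 3, 14].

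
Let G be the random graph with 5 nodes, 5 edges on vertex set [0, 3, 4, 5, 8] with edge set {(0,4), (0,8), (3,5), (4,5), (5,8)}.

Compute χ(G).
Clique number ω(G) = 2 (lower bound: χ ≥ ω).
The graph is bipartite (no odd cycle), so 2 colors suffice: χ(G) = 2.
A valid 2-coloring: color 1: [0, 5]; color 2: [3, 4, 8].

χ(G) = 2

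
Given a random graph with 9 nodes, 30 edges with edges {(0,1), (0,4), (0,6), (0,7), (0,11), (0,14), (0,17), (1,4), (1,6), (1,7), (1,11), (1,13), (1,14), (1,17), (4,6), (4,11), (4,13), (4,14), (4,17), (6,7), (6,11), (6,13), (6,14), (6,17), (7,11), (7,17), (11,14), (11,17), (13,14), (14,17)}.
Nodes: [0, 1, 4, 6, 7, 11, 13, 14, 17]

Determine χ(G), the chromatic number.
Clique number ω(G) = 7 (lower bound: χ ≥ ω).
The clique on [0, 1, 4, 6, 11, 14, 17] has size 7, forcing χ ≥ 7, and the coloring below uses 7 colors, so χ(G) = 7.
A valid 7-coloring: color 1: [1]; color 2: [6]; color 3: [13, 17]; color 4: [7, 14]; color 5: [0]; color 6: [4]; color 7: [11].

χ(G) = 7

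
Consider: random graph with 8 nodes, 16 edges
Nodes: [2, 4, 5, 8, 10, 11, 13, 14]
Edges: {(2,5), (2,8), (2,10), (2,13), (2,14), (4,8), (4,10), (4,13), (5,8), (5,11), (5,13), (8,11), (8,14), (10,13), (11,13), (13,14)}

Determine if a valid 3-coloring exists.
Yes, G is 3-colorable

A valid 3-coloring: color 1: [8, 13]; color 2: [2, 4, 11]; color 3: [5, 10, 14].
(χ(G) = 3 ≤ 3.)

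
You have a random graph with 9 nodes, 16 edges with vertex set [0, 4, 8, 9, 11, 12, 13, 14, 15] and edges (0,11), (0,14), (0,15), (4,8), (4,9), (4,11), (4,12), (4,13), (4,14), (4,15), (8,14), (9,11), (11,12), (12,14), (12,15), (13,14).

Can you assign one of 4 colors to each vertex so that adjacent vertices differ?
Yes, G is 4-colorable

A valid 4-coloring: color 1: [0, 4]; color 2: [11, 14, 15]; color 3: [8, 9, 12, 13].
(χ(G) = 3 ≤ 4.)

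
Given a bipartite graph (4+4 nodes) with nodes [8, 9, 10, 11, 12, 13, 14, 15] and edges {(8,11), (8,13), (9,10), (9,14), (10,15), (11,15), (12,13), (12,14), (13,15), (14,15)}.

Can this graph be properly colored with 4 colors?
Yes, G is 4-colorable

A valid 4-coloring: color 1: [8, 9, 12, 15]; color 2: [10, 11, 13, 14].
(χ(G) = 2 ≤ 4.)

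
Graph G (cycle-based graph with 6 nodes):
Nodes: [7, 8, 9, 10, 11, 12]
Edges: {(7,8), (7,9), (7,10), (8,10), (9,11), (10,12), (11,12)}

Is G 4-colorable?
Yes, G is 4-colorable

A valid 4-coloring: color 1: [7, 12]; color 2: [10, 11]; color 3: [8, 9].
(χ(G) = 3 ≤ 4.)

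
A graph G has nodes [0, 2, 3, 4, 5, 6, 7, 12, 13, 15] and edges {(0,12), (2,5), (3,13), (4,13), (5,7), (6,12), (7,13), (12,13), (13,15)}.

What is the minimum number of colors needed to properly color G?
Clique number ω(G) = 2 (lower bound: χ ≥ ω).
The graph is bipartite (no odd cycle), so 2 colors suffice: χ(G) = 2.
A valid 2-coloring: color 1: [0, 5, 6, 13]; color 2: [2, 3, 4, 7, 12, 15].

χ(G) = 2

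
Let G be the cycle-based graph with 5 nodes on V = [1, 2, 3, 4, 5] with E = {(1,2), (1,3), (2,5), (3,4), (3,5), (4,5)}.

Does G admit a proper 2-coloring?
The clique on vertices [3, 4, 5] has size 3 > 2, so it alone needs 3 colors.

No, G is not 2-colorable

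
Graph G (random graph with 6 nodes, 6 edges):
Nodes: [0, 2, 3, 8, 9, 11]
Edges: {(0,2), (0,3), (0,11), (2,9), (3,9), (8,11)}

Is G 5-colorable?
A valid 5-coloring: color 1: [0, 8, 9]; color 2: [2, 3, 11].
(χ(G) = 2 ≤ 5.)

Yes, G is 5-colorable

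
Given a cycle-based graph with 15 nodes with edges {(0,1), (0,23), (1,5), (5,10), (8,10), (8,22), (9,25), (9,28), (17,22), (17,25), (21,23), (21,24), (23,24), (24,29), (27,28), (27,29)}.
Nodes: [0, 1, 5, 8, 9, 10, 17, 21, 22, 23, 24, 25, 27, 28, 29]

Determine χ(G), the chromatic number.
Clique number ω(G) = 3 (lower bound: χ ≥ ω).
The clique on [21, 23, 24] has size 3, forcing χ ≥ 3, and the coloring below uses 3 colors, so χ(G) = 3.
A valid 3-coloring: color 1: [0, 5, 8, 9, 17, 24, 27]; color 2: [1, 10, 22, 23, 25, 28, 29]; color 3: [21].

χ(G) = 3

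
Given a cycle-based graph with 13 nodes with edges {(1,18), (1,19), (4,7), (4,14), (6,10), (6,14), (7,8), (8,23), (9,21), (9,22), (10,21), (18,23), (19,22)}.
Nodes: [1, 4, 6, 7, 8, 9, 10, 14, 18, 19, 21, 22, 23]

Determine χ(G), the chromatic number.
Clique number ω(G) = 2 (lower bound: χ ≥ ω).
Odd cycle [23, 18, 1, 19, 22, 9, 21, 10, 6, 14, 4, 7, 8] needs 3 colors (χ ≥ 3).
The coloring below uses 3 colors, so χ(G) = 3.
A valid 3-coloring: color 1: [1, 6, 7, 21, 22, 23]; color 2: [8, 9, 10, 14, 18, 19]; color 3: [4].

χ(G) = 3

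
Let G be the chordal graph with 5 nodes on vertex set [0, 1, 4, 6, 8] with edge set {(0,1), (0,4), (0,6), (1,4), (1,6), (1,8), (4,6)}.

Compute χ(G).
Clique number ω(G) = 4 (lower bound: χ ≥ ω).
The clique on [0, 1, 4, 6] has size 4, forcing χ ≥ 4, and the coloring below uses 4 colors, so χ(G) = 4.
A valid 4-coloring: color 1: [1]; color 2: [4, 8]; color 3: [0]; color 4: [6].

χ(G) = 4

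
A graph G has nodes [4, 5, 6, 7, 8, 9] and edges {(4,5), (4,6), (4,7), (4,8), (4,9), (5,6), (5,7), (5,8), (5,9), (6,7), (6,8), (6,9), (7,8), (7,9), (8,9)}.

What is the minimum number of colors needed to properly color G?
χ(G) = 6

Clique number ω(G) = 6 (lower bound: χ ≥ ω).
The clique on [4, 5, 6, 7, 8, 9] has size 6, forcing χ ≥ 6, and the coloring below uses 6 colors, so χ(G) = 6.
A valid 6-coloring: color 1: [6]; color 2: [7]; color 3: [5]; color 4: [4]; color 5: [9]; color 6: [8].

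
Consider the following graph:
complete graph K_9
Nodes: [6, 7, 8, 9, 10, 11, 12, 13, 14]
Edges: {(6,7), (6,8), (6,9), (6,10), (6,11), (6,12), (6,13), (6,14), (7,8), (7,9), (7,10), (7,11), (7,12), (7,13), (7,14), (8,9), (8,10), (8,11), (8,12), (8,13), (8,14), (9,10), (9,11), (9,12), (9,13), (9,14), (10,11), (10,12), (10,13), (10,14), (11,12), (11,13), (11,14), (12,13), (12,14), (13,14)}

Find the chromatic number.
Clique number ω(G) = 9 (lower bound: χ ≥ ω).
The clique on [6, 7, 8, 9, 10, 11, 12, 13, 14] has size 9, forcing χ ≥ 9, and the coloring below uses 9 colors, so χ(G) = 9.
A valid 9-coloring: color 1: [9]; color 2: [10]; color 3: [11]; color 4: [8]; color 5: [14]; color 6: [12]; color 7: [13]; color 8: [7]; color 9: [6].

χ(G) = 9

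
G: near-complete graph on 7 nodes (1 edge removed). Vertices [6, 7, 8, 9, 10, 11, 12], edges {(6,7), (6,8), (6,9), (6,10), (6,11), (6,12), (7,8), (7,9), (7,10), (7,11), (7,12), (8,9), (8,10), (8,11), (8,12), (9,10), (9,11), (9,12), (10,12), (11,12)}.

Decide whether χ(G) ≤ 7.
A valid 7-coloring: color 1: [9]; color 2: [7]; color 3: [8]; color 4: [12]; color 5: [6]; color 6: [10, 11].
(χ(G) = 6 ≤ 7.)

Yes, G is 7-colorable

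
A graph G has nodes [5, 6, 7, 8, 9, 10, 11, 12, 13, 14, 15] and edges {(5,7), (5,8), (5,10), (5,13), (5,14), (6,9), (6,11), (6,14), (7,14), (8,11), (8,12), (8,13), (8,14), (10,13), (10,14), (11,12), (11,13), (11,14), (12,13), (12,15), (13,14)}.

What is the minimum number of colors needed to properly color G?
Clique number ω(G) = 4 (lower bound: χ ≥ ω).
The clique on [8, 11, 12, 13] has size 4, forcing χ ≥ 4, and the coloring below uses 4 colors, so χ(G) = 4.
A valid 4-coloring: color 1: [9, 12, 14]; color 2: [6, 7, 13, 15]; color 3: [8, 10]; color 4: [5, 11].

χ(G) = 4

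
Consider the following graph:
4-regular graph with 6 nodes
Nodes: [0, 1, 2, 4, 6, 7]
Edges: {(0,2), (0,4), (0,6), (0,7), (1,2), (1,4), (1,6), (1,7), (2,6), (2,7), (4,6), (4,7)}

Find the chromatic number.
Clique number ω(G) = 3 (lower bound: χ ≥ ω).
The clique on [0, 2, 6] has size 3, forcing χ ≥ 3, and the coloring below uses 3 colors, so χ(G) = 3.
A valid 3-coloring: color 1: [6, 7]; color 2: [2, 4]; color 3: [0, 1].

χ(G) = 3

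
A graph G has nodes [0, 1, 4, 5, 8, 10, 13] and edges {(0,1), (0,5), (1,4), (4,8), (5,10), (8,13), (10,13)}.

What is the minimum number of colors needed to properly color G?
Clique number ω(G) = 2 (lower bound: χ ≥ ω).
Odd cycle [1, 0, 5, 10, 13, 8, 4] needs 3 colors (χ ≥ 3).
The coloring below uses 3 colors, so χ(G) = 3.
A valid 3-coloring: color 1: [1, 5, 8]; color 2: [0, 4, 10]; color 3: [13].

χ(G) = 3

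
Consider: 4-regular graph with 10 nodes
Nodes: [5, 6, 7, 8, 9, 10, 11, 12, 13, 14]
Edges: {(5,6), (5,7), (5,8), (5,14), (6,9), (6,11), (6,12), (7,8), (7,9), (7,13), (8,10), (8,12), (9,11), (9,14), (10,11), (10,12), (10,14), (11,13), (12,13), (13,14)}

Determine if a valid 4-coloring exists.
Yes, G is 4-colorable

A valid 4-coloring: color 1: [5, 9, 10, 13]; color 2: [6, 8, 14]; color 3: [7, 11, 12].
(χ(G) = 3 ≤ 4.)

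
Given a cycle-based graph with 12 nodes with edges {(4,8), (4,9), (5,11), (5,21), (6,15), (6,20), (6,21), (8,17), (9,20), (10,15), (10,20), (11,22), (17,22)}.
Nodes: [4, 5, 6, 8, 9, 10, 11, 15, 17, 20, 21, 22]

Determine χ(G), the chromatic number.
Clique number ω(G) = 2 (lower bound: χ ≥ ω).
The graph is bipartite (no odd cycle), so 2 colors suffice: χ(G) = 2.
A valid 2-coloring: color 1: [4, 11, 15, 17, 20, 21]; color 2: [5, 6, 8, 9, 10, 22].

χ(G) = 2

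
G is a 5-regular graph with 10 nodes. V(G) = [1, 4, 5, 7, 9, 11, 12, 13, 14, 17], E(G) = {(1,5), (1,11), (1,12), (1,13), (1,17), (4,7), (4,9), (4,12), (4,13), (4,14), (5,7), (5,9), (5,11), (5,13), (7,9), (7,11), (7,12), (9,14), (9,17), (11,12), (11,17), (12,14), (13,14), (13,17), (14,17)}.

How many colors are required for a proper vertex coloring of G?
Clique number ω(G) = 3 (lower bound: χ ≥ ω).
Odd cycle [9, 4, 12, 11, 5] needs 3 colors (χ ≥ 3).
Vertex 7 is adjacent to every vertex of [4, 5, 9, 11, 12], which already need 3 colors among themselves, so 7 needs a new color (χ ≥ 4).
The coloring below uses 4 colors, so χ(G) = 4.
A valid 4-coloring: color 1: [4, 11]; color 2: [1, 7, 14]; color 3: [5, 12, 17]; color 4: [9, 13].

χ(G) = 4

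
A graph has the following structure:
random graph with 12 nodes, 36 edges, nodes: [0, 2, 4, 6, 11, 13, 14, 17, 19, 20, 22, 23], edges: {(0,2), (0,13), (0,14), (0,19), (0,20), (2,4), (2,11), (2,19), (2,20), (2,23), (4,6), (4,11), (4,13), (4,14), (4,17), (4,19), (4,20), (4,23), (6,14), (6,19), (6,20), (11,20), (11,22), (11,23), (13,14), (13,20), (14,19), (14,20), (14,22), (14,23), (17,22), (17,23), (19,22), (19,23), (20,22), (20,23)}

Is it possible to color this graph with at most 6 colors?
Yes, G is 6-colorable

A valid 6-coloring: color 1: [17, 19, 20]; color 2: [0, 4, 22]; color 3: [2, 14]; color 4: [6, 13, 23]; color 5: [11].
(χ(G) = 5 ≤ 6.)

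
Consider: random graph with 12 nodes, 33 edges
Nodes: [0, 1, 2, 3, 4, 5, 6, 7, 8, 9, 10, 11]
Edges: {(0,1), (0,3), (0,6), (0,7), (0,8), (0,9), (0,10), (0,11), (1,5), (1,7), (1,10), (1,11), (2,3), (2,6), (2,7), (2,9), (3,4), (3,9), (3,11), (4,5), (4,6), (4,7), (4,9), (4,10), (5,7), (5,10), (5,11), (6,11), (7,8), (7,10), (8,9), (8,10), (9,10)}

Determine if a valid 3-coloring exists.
The clique on vertices [0, 8, 9, 10] has size 4 > 3, so it alone needs 4 colors.

No, G is not 3-colorable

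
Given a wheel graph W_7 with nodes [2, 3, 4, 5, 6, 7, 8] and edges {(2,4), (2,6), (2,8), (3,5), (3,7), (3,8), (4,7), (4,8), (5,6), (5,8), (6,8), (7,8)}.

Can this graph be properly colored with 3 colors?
Yes, G is 3-colorable

A valid 3-coloring: color 1: [8]; color 2: [3, 4, 6]; color 3: [2, 5, 7].
(χ(G) = 3 ≤ 3.)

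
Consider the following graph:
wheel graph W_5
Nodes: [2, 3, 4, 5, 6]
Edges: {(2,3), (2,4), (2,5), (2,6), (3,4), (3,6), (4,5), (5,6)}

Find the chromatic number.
χ(G) = 3

Clique number ω(G) = 3 (lower bound: χ ≥ ω).
The clique on [2, 3, 4] has size 3, forcing χ ≥ 3, and the coloring below uses 3 colors, so χ(G) = 3.
A valid 3-coloring: color 1: [2]; color 2: [3, 5]; color 3: [4, 6].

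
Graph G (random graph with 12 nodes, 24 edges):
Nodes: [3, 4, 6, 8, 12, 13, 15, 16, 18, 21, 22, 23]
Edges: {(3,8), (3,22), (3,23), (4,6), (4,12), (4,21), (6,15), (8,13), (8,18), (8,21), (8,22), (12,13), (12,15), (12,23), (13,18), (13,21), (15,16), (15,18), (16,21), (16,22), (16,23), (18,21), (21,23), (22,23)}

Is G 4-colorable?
Yes, G is 4-colorable

A valid 4-coloring: color 1: [6, 12, 21, 22]; color 2: [4, 8, 15, 23]; color 3: [3, 16, 18]; color 4: [13].
(χ(G) = 4 ≤ 4.)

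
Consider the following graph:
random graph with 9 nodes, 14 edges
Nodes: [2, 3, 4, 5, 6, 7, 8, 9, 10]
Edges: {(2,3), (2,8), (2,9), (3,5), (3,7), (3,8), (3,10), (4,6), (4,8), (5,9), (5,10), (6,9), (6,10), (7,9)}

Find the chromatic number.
χ(G) = 3

Clique number ω(G) = 3 (lower bound: χ ≥ ω).
The clique on [2, 3, 8] has size 3, forcing χ ≥ 3, and the coloring below uses 3 colors, so χ(G) = 3.
A valid 3-coloring: color 1: [3, 4, 9]; color 2: [2, 5, 6, 7]; color 3: [8, 10].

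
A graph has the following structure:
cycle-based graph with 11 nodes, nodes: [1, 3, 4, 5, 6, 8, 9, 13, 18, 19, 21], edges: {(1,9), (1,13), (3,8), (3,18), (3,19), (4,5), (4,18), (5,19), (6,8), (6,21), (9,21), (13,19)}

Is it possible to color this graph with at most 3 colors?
A valid 3-coloring: color 1: [1, 4, 8, 19, 21]; color 2: [3, 5, 6, 9, 13]; color 3: [18].
(χ(G) = 3 ≤ 3.)

Yes, G is 3-colorable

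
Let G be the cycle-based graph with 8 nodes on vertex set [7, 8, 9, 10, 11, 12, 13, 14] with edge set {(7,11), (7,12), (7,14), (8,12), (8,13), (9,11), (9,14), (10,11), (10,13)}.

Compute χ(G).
χ(G) = 2

Clique number ω(G) = 2 (lower bound: χ ≥ ω).
The graph is bipartite (no odd cycle), so 2 colors suffice: χ(G) = 2.
A valid 2-coloring: color 1: [11, 12, 13, 14]; color 2: [7, 8, 9, 10].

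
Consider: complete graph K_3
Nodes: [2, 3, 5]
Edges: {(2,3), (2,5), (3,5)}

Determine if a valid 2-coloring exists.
The clique on vertices [2, 3, 5] has size 3 > 2, so it alone needs 3 colors.

No, G is not 2-colorable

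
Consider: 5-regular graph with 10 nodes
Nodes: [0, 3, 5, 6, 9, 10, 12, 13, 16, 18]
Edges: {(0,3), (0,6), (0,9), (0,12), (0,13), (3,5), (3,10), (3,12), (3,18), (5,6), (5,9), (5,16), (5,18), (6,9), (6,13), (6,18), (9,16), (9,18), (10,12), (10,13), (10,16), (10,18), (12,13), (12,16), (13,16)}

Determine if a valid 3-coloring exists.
No, G is not 3-colorable

The clique on vertices [5, 6, 9, 18] has size 4 > 3, so it alone needs 4 colors.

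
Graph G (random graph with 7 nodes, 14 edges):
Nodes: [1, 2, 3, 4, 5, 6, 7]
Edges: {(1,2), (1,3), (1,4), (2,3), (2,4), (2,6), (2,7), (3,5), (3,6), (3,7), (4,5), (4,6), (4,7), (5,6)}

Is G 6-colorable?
A valid 6-coloring: color 1: [2, 5]; color 2: [3, 4]; color 3: [1, 6, 7].
(χ(G) = 3 ≤ 6.)

Yes, G is 6-colorable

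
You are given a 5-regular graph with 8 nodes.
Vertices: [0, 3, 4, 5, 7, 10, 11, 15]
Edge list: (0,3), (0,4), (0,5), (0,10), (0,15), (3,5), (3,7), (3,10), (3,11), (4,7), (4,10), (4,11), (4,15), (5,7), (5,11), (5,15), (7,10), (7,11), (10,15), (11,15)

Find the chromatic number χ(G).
Clique number ω(G) = 4 (lower bound: χ ≥ ω).
The clique on [0, 4, 10, 15] has size 4, forcing χ ≥ 4, and the coloring below uses 4 colors, so χ(G) = 4.
A valid 4-coloring: color 1: [4, 5]; color 2: [10, 11]; color 3: [3, 15]; color 4: [0, 7].

χ(G) = 4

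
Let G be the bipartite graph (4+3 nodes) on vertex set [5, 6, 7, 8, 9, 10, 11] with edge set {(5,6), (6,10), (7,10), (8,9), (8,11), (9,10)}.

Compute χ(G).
Clique number ω(G) = 2 (lower bound: χ ≥ ω).
The graph is bipartite (no odd cycle), so 2 colors suffice: χ(G) = 2.
A valid 2-coloring: color 1: [5, 8, 10]; color 2: [6, 7, 9, 11].

χ(G) = 2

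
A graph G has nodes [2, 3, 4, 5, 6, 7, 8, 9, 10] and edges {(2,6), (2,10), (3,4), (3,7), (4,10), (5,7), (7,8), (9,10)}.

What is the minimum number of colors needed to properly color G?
Clique number ω(G) = 2 (lower bound: χ ≥ ω).
The graph is bipartite (no odd cycle), so 2 colors suffice: χ(G) = 2.
A valid 2-coloring: color 1: [3, 5, 6, 8, 10]; color 2: [2, 4, 7, 9].

χ(G) = 2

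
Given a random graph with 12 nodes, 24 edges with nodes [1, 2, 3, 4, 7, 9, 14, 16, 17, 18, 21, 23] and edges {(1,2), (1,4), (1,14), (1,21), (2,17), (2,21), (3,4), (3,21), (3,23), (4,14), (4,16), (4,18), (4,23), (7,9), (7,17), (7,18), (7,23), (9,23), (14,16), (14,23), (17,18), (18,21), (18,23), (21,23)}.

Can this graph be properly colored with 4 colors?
A valid 4-coloring: color 1: [1, 16, 17, 23]; color 2: [4, 7, 21]; color 3: [2, 3, 9, 14, 18].
(χ(G) = 3 ≤ 4.)

Yes, G is 4-colorable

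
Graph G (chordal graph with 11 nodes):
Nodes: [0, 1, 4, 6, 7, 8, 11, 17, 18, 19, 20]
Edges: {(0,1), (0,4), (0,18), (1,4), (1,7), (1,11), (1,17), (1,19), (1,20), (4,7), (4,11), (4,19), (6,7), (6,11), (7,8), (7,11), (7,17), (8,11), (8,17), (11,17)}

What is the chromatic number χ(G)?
Clique number ω(G) = 4 (lower bound: χ ≥ ω).
The clique on [7, 8, 11, 17] has size 4, forcing χ ≥ 4, and the coloring below uses 4 colors, so χ(G) = 4.
A valid 4-coloring: color 1: [1, 6, 8, 18]; color 2: [0, 11, 19, 20]; color 3: [7]; color 4: [4, 17].

χ(G) = 4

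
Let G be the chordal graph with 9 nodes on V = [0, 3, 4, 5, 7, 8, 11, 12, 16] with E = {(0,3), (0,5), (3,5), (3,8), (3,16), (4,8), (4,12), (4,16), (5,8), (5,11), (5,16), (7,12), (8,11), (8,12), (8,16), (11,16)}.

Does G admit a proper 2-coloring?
The clique on vertices [5, 8, 11, 16] has size 4 > 2, so it alone needs 4 colors.

No, G is not 2-colorable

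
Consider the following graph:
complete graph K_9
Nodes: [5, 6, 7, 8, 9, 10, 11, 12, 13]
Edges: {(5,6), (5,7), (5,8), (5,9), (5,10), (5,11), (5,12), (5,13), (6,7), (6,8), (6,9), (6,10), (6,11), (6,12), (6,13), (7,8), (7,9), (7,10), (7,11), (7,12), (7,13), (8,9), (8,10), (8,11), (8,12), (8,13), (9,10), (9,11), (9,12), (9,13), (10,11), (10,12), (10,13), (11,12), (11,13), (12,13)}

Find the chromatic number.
Clique number ω(G) = 9 (lower bound: χ ≥ ω).
The clique on [5, 6, 7, 8, 9, 10, 11, 12, 13] has size 9, forcing χ ≥ 9, and the coloring below uses 9 colors, so χ(G) = 9.
A valid 9-coloring: color 1: [8]; color 2: [5]; color 3: [11]; color 4: [12]; color 5: [10]; color 6: [13]; color 7: [6]; color 8: [9]; color 9: [7].

χ(G) = 9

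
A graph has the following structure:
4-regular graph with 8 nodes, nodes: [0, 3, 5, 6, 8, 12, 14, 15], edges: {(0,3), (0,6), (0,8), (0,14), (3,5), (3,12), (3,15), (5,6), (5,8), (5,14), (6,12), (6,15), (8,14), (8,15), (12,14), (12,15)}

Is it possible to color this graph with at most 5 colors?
Yes, G is 5-colorable

A valid 5-coloring: color 1: [14, 15]; color 2: [0, 5, 12]; color 3: [3, 6, 8].
(χ(G) = 3 ≤ 5.)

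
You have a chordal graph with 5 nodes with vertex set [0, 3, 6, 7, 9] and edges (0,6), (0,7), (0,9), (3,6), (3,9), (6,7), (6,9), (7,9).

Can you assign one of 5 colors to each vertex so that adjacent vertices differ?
Yes, G is 5-colorable

A valid 5-coloring: color 1: [6]; color 2: [9]; color 3: [3, 7]; color 4: [0].
(χ(G) = 4 ≤ 5.)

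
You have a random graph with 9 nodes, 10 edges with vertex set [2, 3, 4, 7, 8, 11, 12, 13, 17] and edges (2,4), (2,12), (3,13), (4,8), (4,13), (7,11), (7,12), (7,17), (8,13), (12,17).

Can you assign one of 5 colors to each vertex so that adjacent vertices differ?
A valid 5-coloring: color 1: [3, 4, 11, 12]; color 2: [2, 7, 13]; color 3: [8, 17].
(χ(G) = 3 ≤ 5.)

Yes, G is 5-colorable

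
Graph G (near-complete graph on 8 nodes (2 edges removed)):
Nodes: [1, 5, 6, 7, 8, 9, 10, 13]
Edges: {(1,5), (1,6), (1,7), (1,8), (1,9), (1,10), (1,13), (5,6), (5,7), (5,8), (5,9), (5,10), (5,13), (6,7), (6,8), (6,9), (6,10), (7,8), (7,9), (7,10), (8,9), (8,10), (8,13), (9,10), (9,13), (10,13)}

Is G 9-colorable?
Yes, G is 9-colorable

A valid 9-coloring: color 1: [9]; color 2: [5]; color 3: [10]; color 4: [8]; color 5: [1]; color 6: [6, 13]; color 7: [7].
(χ(G) = 7 ≤ 9.)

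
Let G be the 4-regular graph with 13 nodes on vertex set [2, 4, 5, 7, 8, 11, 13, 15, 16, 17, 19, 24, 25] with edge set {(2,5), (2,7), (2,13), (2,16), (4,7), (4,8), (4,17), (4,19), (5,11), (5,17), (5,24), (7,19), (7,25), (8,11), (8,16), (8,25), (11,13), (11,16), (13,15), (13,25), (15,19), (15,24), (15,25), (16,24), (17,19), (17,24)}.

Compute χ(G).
Clique number ω(G) = 3 (lower bound: χ ≥ ω).
The clique on [4, 17, 19] has size 3, forcing χ ≥ 3, and the coloring below uses 3 colors, so χ(G) = 3.
A valid 3-coloring: color 1: [4, 5, 15, 16]; color 2: [2, 11, 19, 24, 25]; color 3: [7, 8, 13, 17].

χ(G) = 3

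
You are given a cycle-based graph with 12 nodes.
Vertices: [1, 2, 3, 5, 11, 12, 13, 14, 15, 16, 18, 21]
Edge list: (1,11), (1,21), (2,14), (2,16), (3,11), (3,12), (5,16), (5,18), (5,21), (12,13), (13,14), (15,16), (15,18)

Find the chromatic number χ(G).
χ(G) = 2

Clique number ω(G) = 2 (lower bound: χ ≥ ω).
The graph is bipartite (no odd cycle), so 2 colors suffice: χ(G) = 2.
A valid 2-coloring: color 1: [1, 2, 3, 5, 13, 15]; color 2: [11, 12, 14, 16, 18, 21].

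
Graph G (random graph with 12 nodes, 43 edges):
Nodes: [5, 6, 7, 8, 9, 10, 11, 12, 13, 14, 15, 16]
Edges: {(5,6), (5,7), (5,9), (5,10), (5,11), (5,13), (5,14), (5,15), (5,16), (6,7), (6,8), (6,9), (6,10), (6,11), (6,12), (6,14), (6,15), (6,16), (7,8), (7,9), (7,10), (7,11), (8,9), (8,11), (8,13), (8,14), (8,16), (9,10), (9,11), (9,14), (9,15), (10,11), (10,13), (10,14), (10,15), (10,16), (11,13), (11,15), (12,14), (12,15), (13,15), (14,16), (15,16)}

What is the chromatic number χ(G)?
Clique number ω(G) = 6 (lower bound: χ ≥ ω).
The clique on [5, 6, 9, 10, 11, 15] has size 6, forcing χ ≥ 6, and the coloring below uses 6 colors, so χ(G) = 6.
A valid 6-coloring: color 1: [6, 13]; color 2: [8, 10, 12]; color 3: [5]; color 4: [9, 16]; color 5: [11, 14]; color 6: [7, 15].

χ(G) = 6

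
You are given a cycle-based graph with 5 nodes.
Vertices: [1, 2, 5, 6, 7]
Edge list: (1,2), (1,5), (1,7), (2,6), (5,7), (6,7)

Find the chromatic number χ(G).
Clique number ω(G) = 3 (lower bound: χ ≥ ω).
The clique on [1, 5, 7] has size 3, forcing χ ≥ 3, and the coloring below uses 3 colors, so χ(G) = 3.
A valid 3-coloring: color 1: [2, 7]; color 2: [1, 6]; color 3: [5].

χ(G) = 3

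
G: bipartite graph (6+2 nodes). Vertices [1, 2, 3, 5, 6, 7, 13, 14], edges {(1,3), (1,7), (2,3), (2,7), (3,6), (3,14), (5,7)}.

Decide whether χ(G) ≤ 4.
A valid 4-coloring: color 1: [3, 7, 13]; color 2: [1, 2, 5, 6, 14].
(χ(G) = 2 ≤ 4.)

Yes, G is 4-colorable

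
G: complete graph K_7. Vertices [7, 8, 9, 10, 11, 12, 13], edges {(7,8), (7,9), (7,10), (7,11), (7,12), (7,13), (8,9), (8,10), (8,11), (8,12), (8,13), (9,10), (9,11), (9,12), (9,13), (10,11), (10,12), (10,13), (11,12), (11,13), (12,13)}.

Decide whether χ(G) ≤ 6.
No, G is not 6-colorable

The clique on vertices [7, 8, 9, 10, 11, 12, 13] has size 7 > 6, so it alone needs 7 colors.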